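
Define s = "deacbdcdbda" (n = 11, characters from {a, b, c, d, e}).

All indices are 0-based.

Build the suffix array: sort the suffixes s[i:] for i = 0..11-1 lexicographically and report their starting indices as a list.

rank→(start, suffix):
  0 → (10, 'a')
  1 → (2, 'acbdcdbda')
  2 → (8, 'bda')
  3 → (4, 'bdcdbda')
  4 → (3, 'cbdcdbda')
  5 → (6, 'cdbda')
  6 → (9, 'da')
  7 → (7, 'dbda')
  8 → (5, 'dcdbda')
  9 → (0, 'deacbdcdbda')
  10 → (1, 'eacbdcdbda')

[10, 2, 8, 4, 3, 6, 9, 7, 5, 0, 1]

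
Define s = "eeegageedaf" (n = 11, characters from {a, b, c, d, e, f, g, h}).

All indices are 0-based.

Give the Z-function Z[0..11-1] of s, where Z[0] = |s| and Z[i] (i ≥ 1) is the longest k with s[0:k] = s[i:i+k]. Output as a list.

[11, 2, 1, 0, 0, 0, 2, 1, 0, 0, 0]

Z[0]=11
i=1: i≥r, start 0; Z[1]=2 extend→box=[1,3)
i=2: min(r-i=1, Z[1]=2)=1; Z[2]=1
i=3: i≥r, start 0; Z[3]=0
i=4: i≥r, start 0; Z[4]=0
i=5: i≥r, start 0; Z[5]=0
i=6: i≥r, start 0; Z[6]=2 extend→box=[6,8)
i=7: min(r-i=1, Z[1]=2)=1; Z[7]=1
i=8: i≥r, start 0; Z[8]=0
i=9: i≥r, start 0; Z[9]=0
i=10: i≥r, start 0; Z[10]=0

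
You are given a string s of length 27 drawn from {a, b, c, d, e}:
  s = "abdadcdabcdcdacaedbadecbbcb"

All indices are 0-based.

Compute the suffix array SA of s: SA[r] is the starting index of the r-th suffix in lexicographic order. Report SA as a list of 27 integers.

rank→(start, suffix):
  0 → (7, 'abcdcdacaedbadecbbcb')
  1 → (0, 'abdadcdabcdcdacaedbadecbbcb')
  2 → (13, 'acaedbadecbbcb')
  3 → (3, 'adcdabcdcdacaedbadecbbcb')
  4 → (19, 'adecbbcb')
  5 → (15, 'aedbadecbbcb')
  6 → (26, 'b')
  7 → (18, 'badecbbcb')
  8 → (23, 'bbcb')
  9 → (24, 'bcb')
  10 → (8, 'bcdcdacaedbadecbbcb')
  11 → (1, 'bdadcdabcdcdacaedbadecbbcb')
  12 → (14, 'caedbadecbbcb')
  13 → (25, 'cb')
  14 → (22, 'cbbcb')
  15 → (5, 'cdabcdcdacaedbadecbbcb')
  16 → (11, 'cdacaedbadecbbcb')
  17 → (9, 'cdcdacaedbadecbbcb')
  18 → (6, 'dabcdcdacaedbadecbbcb')
  19 → (12, 'dacaedbadecbbcb')
  20 → (2, 'dadcdabcdcdacaedbadecbbcb')
  21 → (17, 'dbadecbbcb')
  22 → (4, 'dcdabcdcdacaedbadecbbcb')
  23 → (10, 'dcdacaedbadecbbcb')
  24 → (20, 'decbbcb')
  25 → (21, 'ecbbcb')
  26 → (16, 'edbadecbbcb')

[7, 0, 13, 3, 19, 15, 26, 18, 23, 24, 8, 1, 14, 25, 22, 5, 11, 9, 6, 12, 2, 17, 4, 10, 20, 21, 16]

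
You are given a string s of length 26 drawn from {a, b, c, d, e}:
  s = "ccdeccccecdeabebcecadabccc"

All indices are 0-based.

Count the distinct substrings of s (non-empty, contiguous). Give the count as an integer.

sorted suffixes:
  #0 SA[0]=21  'abccc'
  #1 SA[1]=12  'abebcecadabccc'
  #2 SA[2]=19  'adabccc'
  #3 SA[3]=22  'bccc'
  #4 SA[4]=15  'bcecadabccc'
  #5 SA[5]=13  'bebcecadabccc'
  #6 SA[6]=25  'c'
  #7 SA[7]=18  'cadabccc'
  #8 SA[8]=24  'cc'
  #9 SA[9]=23  'ccc'
  #10 SA[10]=4  'ccccecdeabebcecadabccc'
  #11 SA[11]=5  'cccecdeabebcecadabccc'
  #12 SA[12]=0  'ccdeccccecdeabebcecadabccc'
  #13 SA[13]=6  'ccecdeabebcecadabccc'
  #14 SA[14]=9  'cdeabebcecadabccc'
  #15 SA[15]=1  'cdeccccecdeabebcecadabccc'
  #16 SA[16]=16  'cecadabccc'
  #17 SA[17]=7  'cecdeabebcecadabccc'
  #18 SA[18]=20  'dabccc'
  #19 SA[19]=10  'deabebcecadabccc'
  #20 SA[20]=2  'deccccecdeabebcecadabccc'
  #21 SA[21]=11  'eabebcecadabccc'
  #22 SA[22]=14  'ebcecadabccc'
  #23 SA[23]=17  'ecadabccc'
  #24 SA[24]=3  'eccccecdeabebcecadabccc'
  #25 SA[25]=8  'ecdeabebcecadabccc'

SA = [21, 12, 19, 22, 15, 13, 25, 18, 24, 23, 4, 5, 0, 6, 9, 1, 16, 7, 20, 10, 2, 11, 14, 17, 3, 8]
rank  pair      lcp
   1  s[21:],s[12:]  2  'ab'
   2  s[12:],s[19:]  1  'a'
   3  s[19:],s[22:]  0  ''
   4  s[22:],s[15:]  2  'bc'
   5  s[15:],s[13:]  1  'b'
   6  s[13:],s[25:]  0  ''
   7  s[25:],s[18:]  1  'c'
   8  s[18:],s[24:]  1  'c'
   9  s[24:],s[23:]  2  'cc'
  10  s[23:],s[4:]  3  'ccc'
  11  s[4:],s[5:]  3  'ccc'
  12  s[5:],s[0:]  2  'cc'
  13  s[0:],s[6:]  2  'cc'
  14  s[6:],s[9:]  1  'c'
  15  s[9:],s[1:]  3  'cde'
  16  s[1:],s[16:]  1  'c'
  17  s[16:],s[7:]  3  'cec'
  18  s[7:],s[20:]  0  ''
  19  s[20:],s[10:]  1  'd'
  20  s[10:],s[2:]  2  'de'
  21  s[2:],s[11:]  0  ''
  22  s[11:],s[14:]  1  'e'
  23  s[14:],s[17:]  1  'e'
  24  s[17:],s[3:]  2  'ec'
  25  s[3:],s[8:]  2  'ec'

n(n+1)/2 = 26·27/2 = 351
Σ LCP = 0 + 2 + 1 + 0 + 2 + 1 + 0 + 1 + 1 + 2 + 3 + 3 + 2 + 2 + 1 + 3 + 1 + 3 + 0 + 1 + 2 + 0 + 1 + 1 + 2 + 2 = 37
distinct = 351 − 37 = 314

314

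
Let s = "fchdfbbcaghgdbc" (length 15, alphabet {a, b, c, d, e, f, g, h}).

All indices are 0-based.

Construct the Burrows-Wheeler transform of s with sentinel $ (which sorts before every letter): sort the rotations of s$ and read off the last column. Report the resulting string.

rank  rotation          last
    0  $fchdfbbcaghgdbc  c
    1  aghgdbc$fchdfbbc  c
    2  bbcaghgdbc$fchdf  f
    3  bc$fchdfbbcaghgd  d
    4  bcaghgdbc$fchdfb  b
    5  c$fchdfbbcaghgdb  b
    6  caghgdbc$fchdfbb  b
    7  chdfbbcaghgdbc$f  f
    8  dbc$fchdfbbcaghg  g
    9  dfbbcaghgdbc$fch  h
   10  fbbcaghgdbc$fchd  d
   11  fchdfbbcaghgdbc$  $
   12  gdbc$fchdfbbcagh  h
   13  ghgdbc$fchdfbbca  a
   14  hdfbbcaghgdbc$fc  c
   15  hgdbc$fchdfbbcag  g

ccfdbbbfghd$hacg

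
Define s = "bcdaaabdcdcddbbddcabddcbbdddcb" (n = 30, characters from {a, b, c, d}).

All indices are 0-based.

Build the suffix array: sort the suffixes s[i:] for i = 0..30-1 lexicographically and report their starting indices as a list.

rank | idx | suffix
   0 |   3 | aaabdcdcddbbddcabddcbbdddcb
   1 |   4 | aabdcdcddbbddcabddcbbdddcb
   2 |   5 | abdcdcddbbddcabddcbbdddcb
   3 |  18 | abddcbbdddcb
   4 |  29 | b
   5 |  13 | bbddcabddcbbdddcb
   6 |  23 | bbdddcb
   7 |   0 | bcdaaabdcdcddbbddcabddcbbdddcb
   8 |   6 | bdcdcddbbddcabddcbbdddcb
   9 |  14 | bddcabddcbbdddcb
  10 |  19 | bddcbbdddcb
  11 |  24 | bdddcb
  12 |  17 | cabddcbbdddcb
  13 |  28 | cb
  14 |  22 | cbbdddcb
  15 |   1 | cdaaabdcdcddbbddcabddcbbdddcb
  16 |   8 | cdcddbbddcabddcbbdddcb
  17 |  10 | cddbbddcabddcbbdddcb
  18 |   2 | daaabdcdcddbbddcabddcbbdddcb
  19 |  12 | dbbddcabddcbbdddcb
  20 |  16 | dcabddcbbdddcb
  21 |  27 | dcb
  22 |  21 | dcbbdddcb
  23 |   7 | dcdcddbbddcabddcbbdddcb
  24 |   9 | dcddbbddcabddcbbdddcb
  25 |  11 | ddbbddcabddcbbdddcb
  26 |  15 | ddcabddcbbdddcb
  27 |  26 | ddcb
  28 |  20 | ddcbbdddcb
  29 |  25 | dddcb

[3, 4, 5, 18, 29, 13, 23, 0, 6, 14, 19, 24, 17, 28, 22, 1, 8, 10, 2, 12, 16, 27, 21, 7, 9, 11, 15, 26, 20, 25]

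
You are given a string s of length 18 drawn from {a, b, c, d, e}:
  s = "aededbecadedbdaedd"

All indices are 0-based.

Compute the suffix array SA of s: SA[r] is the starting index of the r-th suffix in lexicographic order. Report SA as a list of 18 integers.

[8, 14, 0, 12, 5, 7, 17, 13, 11, 4, 16, 9, 2, 6, 10, 3, 15, 1]

rank | idx | suffix
   0 |   8 | adedbdaedd
   1 |  14 | aedd
   2 |   0 | aededbecadedbdaedd
   3 |  12 | bdaedd
   4 |   5 | becadedbdaedd
   5 |   7 | cadedbdaedd
   6 |  17 | d
   7 |  13 | daedd
   8 |  11 | dbdaedd
   9 |   4 | dbecadedbdaedd
  10 |  16 | dd
  11 |   9 | dedbdaedd
  12 |   2 | dedbecadedbdaedd
  13 |   6 | ecadedbdaedd
  14 |  10 | edbdaedd
  15 |   3 | edbecadedbdaedd
  16 |  15 | edd
  17 |   1 | ededbecadedbdaedd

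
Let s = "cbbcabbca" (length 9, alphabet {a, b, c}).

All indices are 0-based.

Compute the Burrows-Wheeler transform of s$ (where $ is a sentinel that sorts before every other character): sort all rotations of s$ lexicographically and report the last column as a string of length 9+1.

rank  rotation    last
    0  $cbbcabbca  a
    1  a$cbbcabbc  c
    2  abbca$cbbc  c
    3  bbca$cbbca  a
    4  bbcabbca$c  c
    5  bca$cbbcab  b
    6  bcabbca$cb  b
    7  ca$cbbcabb  b
    8  cabbca$cbb  b
    9  cbbcabbca$  $

accacbbbb$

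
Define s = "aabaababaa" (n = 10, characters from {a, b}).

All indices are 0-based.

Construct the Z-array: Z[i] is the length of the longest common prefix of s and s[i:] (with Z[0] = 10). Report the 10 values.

Z[0]=10
i=1: outside box; Z[1]=1 grow→box=[1,2)
i=2: outside box; Z[2]=0
i=3: outside box; Z[3]=4 grow→box=[3,7)
i=4: min(r-i=3, Z[1]=1)=1; Z[4]=1
i=5: min(r-i=2, Z[2]=0)=0; Z[5]=0
i=6: min(r-i=1, Z[3]=4)=1; Z[6]=1
i=7: outside box; Z[7]=0
i=8: outside box; Z[8]=2 grow→box=[8,10)
i=9: min(r-i=1, Z[1]=1)=1; Z[9]=1

[10, 1, 0, 4, 1, 0, 1, 0, 2, 1]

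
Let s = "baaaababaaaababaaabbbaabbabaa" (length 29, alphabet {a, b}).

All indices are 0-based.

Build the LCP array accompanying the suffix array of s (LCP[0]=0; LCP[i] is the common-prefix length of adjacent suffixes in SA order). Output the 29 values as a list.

rank | idx | suffix
   0 |  28 | a
   1 |  27 | aa
   2 |   1 | aaaababaaaababaaabbbaabbabaa
   3 |   8 | aaaababaaabbbaabbabaa
   4 |   2 | aaababaaaababaaabbbaabbabaa
   5 |   9 | aaababaaabbbaabbabaa
   6 |  15 | aaabbbaabbabaa
   7 |   3 | aababaaaababaaabbbaabbabaa
   8 |  10 | aababaaabbbaabbabaa
   9 |  21 | aabbabaa
  10 |  16 | aabbbaabbabaa
  11 |  25 | abaa
  12 |   6 | abaaaababaaabbbaabbabaa
  13 |  13 | abaaabbbaabbabaa
  14 |   4 | ababaaaababaaabbbaabbabaa
  15 |  11 | ababaaabbbaabbabaa
  16 |  22 | abbabaa
  17 |  17 | abbbaabbabaa
  18 |  26 | baa
  19 |   0 | baaaababaaaababaaabbbaabbabaa
  20 |   7 | baaaababaaabbbaabbabaa
  21 |  14 | baaabbbaabbabaa
  22 |  20 | baabbabaa
  23 |  24 | babaa
  24 |   5 | babaaaababaaabbbaabbabaa
  25 |  12 | babaaabbbaabbabaa
  26 |  19 | bbaabbabaa
  27 |  23 | bbabaa
  28 |  18 | bbbaabbabaa

SA = [28, 27, 1, 8, 2, 9, 15, 3, 10, 21, 16, 25, 6, 13, 4, 11, 22, 17, 26, 0, 7, 14, 20, 24, 5, 12, 19, 23, 18]
[i] adj suffixes → lcp
  [1] 28/27 → 1 ('a')
  [2] 27/1 → 2 ('aa')
  [3] 1/8 → 10 ('aaaababaaa')
  [4] 8/2 → 3 ('aaa')
  [5] 2/9 → 9 ('aaababaaa')
  [6] 9/15 → 4 ('aaab')
  [7] 15/3 → 2 ('aa')
  [8] 3/10 → 8 ('aababaaa')
  [9] 10/21 → 3 ('aab')
  [10] 21/16 → 4 ('aabb')
  [11] 16/25 → 1 ('a')
  [12] 25/6 → 4 ('abaa')
  [13] 6/13 → 5 ('abaaa')
  [14] 13/4 → 3 ('aba')
  [15] 4/11 → 7 ('ababaaa')
  [16] 11/22 → 2 ('ab')
  [17] 22/17 → 3 ('abb')
  [18] 17/26 → 0 ('')
  [19] 26/0 → 3 ('baa')
  [20] 0/7 → 11 ('baaaababaaa')
  [21] 7/14 → 4 ('baaa')
  [22] 14/20 → 3 ('baa')
  [23] 20/24 → 2 ('ba')
  [24] 24/5 → 5 ('babaa')
  [25] 5/12 → 6 ('babaaa')
  [26] 12/19 → 1 ('b')
  [27] 19/23 → 3 ('bba')
  [28] 23/18 → 2 ('bb')

[0, 1, 2, 10, 3, 9, 4, 2, 8, 3, 4, 1, 4, 5, 3, 7, 2, 3, 0, 3, 11, 4, 3, 2, 5, 6, 1, 3, 2]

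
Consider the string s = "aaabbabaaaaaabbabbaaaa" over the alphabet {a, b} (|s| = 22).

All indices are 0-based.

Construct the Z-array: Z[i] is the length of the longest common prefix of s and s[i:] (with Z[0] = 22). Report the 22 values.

[22, 2, 1, 0, 0, 1, 0, 3, 3, 3, 7, 2, 1, 0, 0, 1, 0, 0, 3, 3, 2, 1]

Z[0]=22
i=1: fresh scan; Z[1]=2 grow→box=[1,3)
i=2: min(r-i=1, Z[1]=2)=1; Z[2]=1
i=3: fresh scan; Z[3]=0
i=4: fresh scan; Z[4]=0
i=5: fresh scan; Z[5]=1 grow→box=[5,6)
i=6: fresh scan; Z[6]=0
i=7: fresh scan; Z[7]=3 grow→box=[7,10)
i=8: min(r-i=2, Z[1]=2)=2; Z[8]=3 grow→box=[8,11)
i=9: min(r-i=2, Z[1]=2)=2; Z[9]=3 grow→box=[9,12)
i=10: min(r-i=2, Z[1]=2)=2; Z[10]=7 grow→box=[10,17)
i=11: min(r-i=6, Z[1]=2)=2; Z[11]=2
i=12: min(r-i=5, Z[2]=1)=1; Z[12]=1
i=13: min(r-i=4, Z[3]=0)=0; Z[13]=0
i=14: min(r-i=3, Z[4]=0)=0; Z[14]=0
i=15: min(r-i=2, Z[5]=1)=1; Z[15]=1
i=16: min(r-i=1, Z[6]=0)=0; Z[16]=0
i=17: fresh scan; Z[17]=0
i=18: fresh scan; Z[18]=3 grow→box=[18,21)
i=19: min(r-i=2, Z[1]=2)=2; Z[19]=3 grow→box=[19,22)
i=20: min(r-i=2, Z[1]=2)=2; Z[20]=2
i=21: min(r-i=1, Z[2]=1)=1; Z[21]=1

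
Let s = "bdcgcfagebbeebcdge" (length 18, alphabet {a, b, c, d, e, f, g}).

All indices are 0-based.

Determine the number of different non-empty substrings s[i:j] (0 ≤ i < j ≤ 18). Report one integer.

sorted suffixes:
  #0 SA[0]=6  'agebbeebcdge'
  #1 SA[1]=9  'bbeebcdge'
  #2 SA[2]=13  'bcdge'
  #3 SA[3]=0  'bdcgcfagebbeebcdge'
  #4 SA[4]=10  'beebcdge'
  #5 SA[5]=14  'cdge'
  #6 SA[6]=4  'cfagebbeebcdge'
  #7 SA[7]=2  'cgcfagebbeebcdge'
  #8 SA[8]=1  'dcgcfagebbeebcdge'
  #9 SA[9]=15  'dge'
  #10 SA[10]=17  'e'
  #11 SA[11]=8  'ebbeebcdge'
  #12 SA[12]=12  'ebcdge'
  #13 SA[13]=11  'eebcdge'
  #14 SA[14]=5  'fagebbeebcdge'
  #15 SA[15]=3  'gcfagebbeebcdge'
  #16 SA[16]=16  'ge'
  #17 SA[17]=7  'gebbeebcdge'

SA = [6, 9, 13, 0, 10, 14, 4, 2, 1, 15, 17, 8, 12, 11, 5, 3, 16, 7]
[i] adj suffixes → lcp
  [1] 6/9 → 0 ('')
  [2] 9/13 → 1 ('b')
  [3] 13/0 → 1 ('b')
  [4] 0/10 → 1 ('b')
  [5] 10/14 → 0 ('')
  [6] 14/4 → 1 ('c')
  [7] 4/2 → 1 ('c')
  [8] 2/1 → 0 ('')
  [9] 1/15 → 1 ('d')
  [10] 15/17 → 0 ('')
  [11] 17/8 → 1 ('e')
  [12] 8/12 → 2 ('eb')
  [13] 12/11 → 1 ('e')
  [14] 11/5 → 0 ('')
  [15] 5/3 → 0 ('')
  [16] 3/16 → 1 ('g')
  [17] 16/7 → 2 ('ge')

n(n+1)/2 = 18·19/2 = 171
Σ LCP = 0 + 0 + 1 + 1 + 1 + 0 + 1 + 1 + 0 + 1 + 0 + 1 + 2 + 1 + 0 + 0 + 1 + 2 = 13
distinct = 171 − 13 = 158

158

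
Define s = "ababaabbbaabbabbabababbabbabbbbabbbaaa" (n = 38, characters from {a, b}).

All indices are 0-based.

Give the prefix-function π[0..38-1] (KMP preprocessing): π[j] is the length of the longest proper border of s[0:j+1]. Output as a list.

[0, 0, 1, 2, 3, 1, 2, 0, 0, 1, 1, 2, 0, 1, 2, 0, 1, 2, 3, 4, 5, 4, 0, 1, 2, 0, 1, 2, 0, 0, 0, 1, 2, 0, 0, 1, 1, 1]

π[0] = 0
j=1 s[j]='b': π[1]=0 (border '')
j=2 s[j]='a': π[2]=1 (border 'a')
j=3 s[j]='b': π[3]=2 (border 'ab')
j=4 s[j]='a': π[4]=3 (border 'aba')
j=5 s[j]='a': k: 3→1→0; π[5]=1 (border 'a')
j=6 s[j]='b': π[6]=2 (border 'ab')
j=7 s[j]='b': k: 2→0; π[7]=0 (border '')
j=8 s[j]='b': π[8]=0 (border '')
j=9 s[j]='a': π[9]=1 (border 'a')
j=10 s[j]='a': k: 1→0; π[10]=1 (border 'a')
j=11 s[j]='b': π[11]=2 (border 'ab')
j=12 s[j]='b': k: 2→0; π[12]=0 (border '')
j=13 s[j]='a': π[13]=1 (border 'a')
j=14 s[j]='b': π[14]=2 (border 'ab')
j=15 s[j]='b': k: 2→0; π[15]=0 (border '')
j=16 s[j]='a': π[16]=1 (border 'a')
j=17 s[j]='b': π[17]=2 (border 'ab')
j=18 s[j]='a': π[18]=3 (border 'aba')
j=19 s[j]='b': π[19]=4 (border 'abab')
j=20 s[j]='a': π[20]=5 (border 'ababa')
j=21 s[j]='b': k: 5→3; π[21]=4 (border 'abab')
j=22 s[j]='b': k: 4→2→0; π[22]=0 (border '')
j=23 s[j]='a': π[23]=1 (border 'a')
j=24 s[j]='b': π[24]=2 (border 'ab')
j=25 s[j]='b': k: 2→0; π[25]=0 (border '')
j=26 s[j]='a': π[26]=1 (border 'a')
j=27 s[j]='b': π[27]=2 (border 'ab')
j=28 s[j]='b': k: 2→0; π[28]=0 (border '')
j=29 s[j]='b': π[29]=0 (border '')
j=30 s[j]='b': π[30]=0 (border '')
j=31 s[j]='a': π[31]=1 (border 'a')
j=32 s[j]='b': π[32]=2 (border 'ab')
j=33 s[j]='b': k: 2→0; π[33]=0 (border '')
j=34 s[j]='b': π[34]=0 (border '')
j=35 s[j]='a': π[35]=1 (border 'a')
j=36 s[j]='a': k: 1→0; π[36]=1 (border 'a')
j=37 s[j]='a': k: 1→0; π[37]=1 (border 'a')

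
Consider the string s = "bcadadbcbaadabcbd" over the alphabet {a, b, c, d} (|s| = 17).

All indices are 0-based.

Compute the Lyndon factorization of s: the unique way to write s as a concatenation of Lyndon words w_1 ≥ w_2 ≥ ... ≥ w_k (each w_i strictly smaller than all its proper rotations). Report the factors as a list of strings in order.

emit factor 1: 'bc' (i=0, period=2)
emit factor 2: 'adadbcb' (i=2, period=7)
emit factor 3: 'aadabcbd' (i=9, period=8)

["bc", "adadbcb", "aadabcbd"]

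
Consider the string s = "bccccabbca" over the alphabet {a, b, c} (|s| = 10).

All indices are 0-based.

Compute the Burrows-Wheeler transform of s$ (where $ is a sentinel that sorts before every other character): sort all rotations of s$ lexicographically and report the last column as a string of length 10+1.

rank  rotation     last
    0  $bccccabbca  a
    1  a$bccccabbc  c
    2  abbca$bcccc  c
    3  bbca$bcccca  a
    4  bca$bccccab  b
    5  bccccabbca$  $
    6  ca$bccccabb  b
    7  cabbca$bccc  c
    8  ccabbca$bcc  c
    9  cccabbca$bc  c
   10  ccccabbca$b  b

accab$bcccb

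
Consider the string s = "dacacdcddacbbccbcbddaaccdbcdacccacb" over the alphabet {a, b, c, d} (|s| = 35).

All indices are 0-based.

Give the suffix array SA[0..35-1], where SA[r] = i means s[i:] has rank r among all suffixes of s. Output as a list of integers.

[20, 1, 32, 9, 28, 21, 3, 34, 11, 15, 12, 25, 17, 31, 2, 33, 10, 14, 16, 30, 13, 29, 22, 26, 23, 4, 6, 19, 0, 8, 27, 24, 5, 18, 7]

sorted suffixes:
  #0 SA[0]=20  'aaccdbcdacccacb'
  #1 SA[1]=1  'acacdcddacbbccbcbddaaccdbcdacccacb'
  #2 SA[2]=32  'acb'
  #3 SA[3]=9  'acbbccbcbddaaccdbcdacccacb'
  #4 SA[4]=28  'acccacb'
  #5 SA[5]=21  'accdbcdacccacb'
  #6 SA[6]=3  'acdcddacbbccbcbddaaccdbcdacccacb'
  #7 SA[7]=34  'b'
  #8 SA[8]=11  'bbccbcbddaaccdbcdacccacb'
  #9 SA[9]=15  'bcbddaaccdbcdacccacb'
  #10 SA[10]=12  'bccbcbddaaccdbcdacccacb'
  #11 SA[11]=25  'bcdacccacb'
  #12 SA[12]=17  'bddaaccdbcdacccacb'
  #13 SA[13]=31  'cacb'
  #14 SA[14]=2  'cacdcddacbbccbcbddaaccdbcdacccacb'
  #15 SA[15]=33  'cb'
  #16 SA[16]=10  'cbbccbcbddaaccdbcdacccacb'
  #17 SA[17]=14  'cbcbddaaccdbcdacccacb'
  #18 SA[18]=16  'cbddaaccdbcdacccacb'
  #19 SA[19]=30  'ccacb'
  #20 SA[20]=13  'ccbcbddaaccdbcdacccacb'
  #21 SA[21]=29  'cccacb'
  #22 SA[22]=22  'ccdbcdacccacb'
  #23 SA[23]=26  'cdacccacb'
  #24 SA[24]=23  'cdbcdacccacb'
  #25 SA[25]=4  'cdcddacbbccbcbddaaccdbcdacccacb'
  #26 SA[26]=6  'cddacbbccbcbddaaccdbcdacccacb'
  #27 SA[27]=19  'daaccdbcdacccacb'
  #28 SA[28]=0  'dacacdcddacbbccbcbddaaccdbcdacccacb'
  #29 SA[29]=8  'dacbbccbcbddaaccdbcdacccacb'
  #30 SA[30]=27  'dacccacb'
  #31 SA[31]=24  'dbcdacccacb'
  #32 SA[32]=5  'dcddacbbccbcbddaaccdbcdacccacb'
  #33 SA[33]=18  'ddaaccdbcdacccacb'
  #34 SA[34]=7  'ddacbbccbcbddaaccdbcdacccacb'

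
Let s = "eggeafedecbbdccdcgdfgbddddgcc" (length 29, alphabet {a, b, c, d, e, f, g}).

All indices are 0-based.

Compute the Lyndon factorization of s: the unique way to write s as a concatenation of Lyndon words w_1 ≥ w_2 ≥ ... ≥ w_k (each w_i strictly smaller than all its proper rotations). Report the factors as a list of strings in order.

["egg", "e", "afedecbbdccdcgdfgbddddgcc"]

emit factor 1: 'egg' (i=0, period=3)
emit factor 2: 'e' (i=3, period=1)
emit factor 3: 'afedecbbdccdcgdfgbddddgcc' (i=4, period=25)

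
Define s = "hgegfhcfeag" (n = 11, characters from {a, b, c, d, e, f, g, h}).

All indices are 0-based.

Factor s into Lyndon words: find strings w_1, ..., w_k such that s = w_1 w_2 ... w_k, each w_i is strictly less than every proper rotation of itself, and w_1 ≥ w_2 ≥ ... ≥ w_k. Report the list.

["h", "g", "egfh", "cfe", "ag"]

emit factor 1: 'h' (i=0, period=1)
emit factor 2: 'g' (i=1, period=1)
emit factor 3: 'egfh' (i=2, period=4)
emit factor 4: 'cfe' (i=6, period=3)
emit factor 5: 'ag' (i=9, period=2)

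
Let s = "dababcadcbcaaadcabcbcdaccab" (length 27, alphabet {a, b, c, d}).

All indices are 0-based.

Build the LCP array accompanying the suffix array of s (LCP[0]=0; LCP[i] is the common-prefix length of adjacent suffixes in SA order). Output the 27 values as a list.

sorted suffixes:
  #0 SA[0]=11  'aaadcabcbcdaccab'
  #1 SA[1]=12  'aadcabcbcdaccab'
  #2 SA[2]=25  'ab'
  #3 SA[3]=1  'ababcadcbcaaadcabcbcdaccab'
  #4 SA[4]=3  'abcadcbcaaadcabcbcdaccab'
  #5 SA[5]=16  'abcbcdaccab'
  #6 SA[6]=22  'accab'
  #7 SA[7]=13  'adcabcbcdaccab'
  #8 SA[8]=6  'adcbcaaadcabcbcdaccab'
  #9 SA[9]=26  'b'
  #10 SA[10]=2  'babcadcbcaaadcabcbcdaccab'
  #11 SA[11]=9  'bcaaadcabcbcdaccab'
  #12 SA[12]=4  'bcadcbcaaadcabcbcdaccab'
  #13 SA[13]=17  'bcbcdaccab'
  #14 SA[14]=19  'bcdaccab'
  #15 SA[15]=10  'caaadcabcbcdaccab'
  #16 SA[16]=24  'cab'
  #17 SA[17]=15  'cabcbcdaccab'
  #18 SA[18]=5  'cadcbcaaadcabcbcdaccab'
  #19 SA[19]=8  'cbcaaadcabcbcdaccab'
  #20 SA[20]=18  'cbcdaccab'
  #21 SA[21]=23  'ccab'
  #22 SA[22]=20  'cdaccab'
  #23 SA[23]=0  'dababcadcbcaaadcabcbcdaccab'
  #24 SA[24]=21  'daccab'
  #25 SA[25]=14  'dcabcbcdaccab'
  #26 SA[26]=7  'dcbcaaadcabcbcdaccab'

SA = [11, 12, 25, 1, 3, 16, 22, 13, 6, 26, 2, 9, 4, 17, 19, 10, 24, 15, 5, 8, 18, 23, 20, 0, 21, 14, 7]
i: (SA[i-1],SA[i]) lcp shared
  1: (11,12) 2 'aa'
  2: (12,25) 1 'a'
  3: (25,1) 2 'ab'
  4: (1,3) 2 'ab'
  5: (3,16) 3 'abc'
  6: (16,22) 1 'a'
  7: (22,13) 1 'a'
  8: (13,6) 3 'adc'
  9: (6,26) 0 ''
  10: (26,2) 1 'b'
  11: (2,9) 1 'b'
  12: (9,4) 3 'bca'
  13: (4,17) 2 'bc'
  14: (17,19) 2 'bc'
  15: (19,10) 0 ''
  16: (10,24) 2 'ca'
  17: (24,15) 3 'cab'
  18: (15,5) 2 'ca'
  19: (5,8) 1 'c'
  20: (8,18) 3 'cbc'
  21: (18,23) 1 'c'
  22: (23,20) 1 'c'
  23: (20,0) 0 ''
  24: (0,21) 2 'da'
  25: (21,14) 1 'd'
  26: (14,7) 2 'dc'

[0, 2, 1, 2, 2, 3, 1, 1, 3, 0, 1, 1, 3, 2, 2, 0, 2, 3, 2, 1, 3, 1, 1, 0, 2, 1, 2]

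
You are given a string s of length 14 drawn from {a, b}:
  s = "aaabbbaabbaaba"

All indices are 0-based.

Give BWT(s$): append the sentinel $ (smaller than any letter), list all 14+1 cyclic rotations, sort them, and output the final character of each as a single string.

rank  rotation         last
    0  $aaabbbaabbaaba  a
    1  a$aaabbbaabbaab  b
    2  aaabbbaabbaaba$  $
    3  aaba$aaabbbaabb  b
    4  aabbaaba$aaabbb  b
    5  aabbbaabbaaba$a  a
    6  aba$aaabbbaabba  a
    7  abbaaba$aaabbba  a
    8  abbbaabbaaba$aa  a
    9  ba$aaabbbaabbaa  a
   10  baaba$aaabbbaab  b
   11  baabbaaba$aaabb  b
   12  bbaaba$aaabbbaa  a
   13  bbaabbaaba$aaab  b
   14  bbbaabbaaba$aaa  a

ab$bbaaaaabbaba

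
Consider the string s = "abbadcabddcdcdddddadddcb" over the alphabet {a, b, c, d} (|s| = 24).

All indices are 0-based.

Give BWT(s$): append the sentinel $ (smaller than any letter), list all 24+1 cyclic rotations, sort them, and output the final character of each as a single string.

b$cbdcbaadddddaddcddbdadc

rank  rotation                   last
    0  $abbadcabddcdcdddddadddcb  b
    1  abbadcabddcdcdddddadddcb$  $
    2  abddcdcdddddadddcb$abbadc  c
    3  adcabddcdcdddddadddcb$abb  b
    4  adddcb$abbadcabddcdcddddd  d
    5  b$abbadcabddcdcdddddadddc  c
    6  badcabddcdcdddddadddcb$ab  b
    7  bbadcabddcdcdddddadddcb$a  a
    8  bddcdcdddddadddcb$abbadca  a
    9  cabddcdcdddddadddcb$abbad  d
   10  cb$abbadcabddcdcdddddaddd  d
   11  cdcdddddadddcb$abbadcabdd  d
   12  cdddddadddcb$abbadcabddcd  d
   13  dadddcb$abbadcabddcdcdddd  d
   14  dcabddcdcdddddadddcb$abba  a
   15  dcb$abbadcabddcdcdddddadd  d
   16  dcdcdddddadddcb$abbadcabd  d
   17  dcdddddadddcb$abbadcabddc  c
   18  ddadddcb$abbadcabddcdcddd  d
   19  ddcb$abbadcabddcdcdddddad  d
   20  ddcdcdddddadddcb$abbadcab  b
   21  dddadddcb$abbadcabddcdcdd  d
   22  dddcb$abbadcabddcdcddddda  a
   23  ddddadddcb$abbadcabddcdcd  d
   24  dddddadddcb$abbadcabddcdc  c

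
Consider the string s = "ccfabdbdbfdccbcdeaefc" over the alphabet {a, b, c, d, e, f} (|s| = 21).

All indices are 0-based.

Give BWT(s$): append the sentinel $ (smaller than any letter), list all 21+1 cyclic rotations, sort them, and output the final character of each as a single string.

rank  rotation                last
    0  $ccfabdbdbfdccbcdeaefc  c
    1  abdbdbfdccbcdeaefc$ccf  f
    2  aefc$ccfabdbdbfdccbcde  e
    3  bcdeaefc$ccfabdbdbfdcc  c
    4  bdbdbfdccbcdeaefc$ccfa  a
    5  bdbfdccbcdeaefc$ccfabd  d
    6  bfdccbcdeaefc$ccfabdbd  d
    7  c$ccfabdbdbfdccbcdeaef  f
    8  cbcdeaefc$ccfabdbdbfdc  c
    9  ccbcdeaefc$ccfabdbdbfd  d
   10  ccfabdbdbfdccbcdeaefc$  $
   11  cdeaefc$ccfabdbdbfdccb  b
   12  cfabdbdbfdccbcdeaefc$c  c
   13  dbdbfdccbcdeaefc$ccfab  b
   14  dbfdccbcdeaefc$ccfabdb  b
   15  dccbcdeaefc$ccfabdbdbf  f
   16  deaefc$ccfabdbdbfdccbc  c
   17  eaefc$ccfabdbdbfdccbcd  d
   18  efc$ccfabdbdbfdccbcdea  a
   19  fabdbdbfdccbcdeaefc$cc  c
   20  fc$ccfabdbdbfdccbcdeae  e
   21  fdccbcdeaefc$ccfabdbdb  b

cfecaddfcd$bcbbfcdaceb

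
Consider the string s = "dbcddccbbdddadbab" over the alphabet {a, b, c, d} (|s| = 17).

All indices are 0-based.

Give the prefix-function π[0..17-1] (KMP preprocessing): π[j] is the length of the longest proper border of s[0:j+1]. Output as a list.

π[0] = 0
j=1 s[j]='b': π[1]=0 (border '')
j=2 s[j]='c': π[2]=0 (border '')
j=3 s[j]='d': π[3]=1 (border 'd')
j=4 s[j]='d': k: 1→0; π[4]=1 (border 'd')
j=5 s[j]='c': k: 1→0; π[5]=0 (border '')
j=6 s[j]='c': π[6]=0 (border '')
j=7 s[j]='b': π[7]=0 (border '')
j=8 s[j]='b': π[8]=0 (border '')
j=9 s[j]='d': π[9]=1 (border 'd')
j=10 s[j]='d': k: 1→0; π[10]=1 (border 'd')
j=11 s[j]='d': k: 1→0; π[11]=1 (border 'd')
j=12 s[j]='a': k: 1→0; π[12]=0 (border '')
j=13 s[j]='d': π[13]=1 (border 'd')
j=14 s[j]='b': π[14]=2 (border 'db')
j=15 s[j]='a': k: 2→0; π[15]=0 (border '')
j=16 s[j]='b': π[16]=0 (border '')

[0, 0, 0, 1, 1, 0, 0, 0, 0, 1, 1, 1, 0, 1, 2, 0, 0]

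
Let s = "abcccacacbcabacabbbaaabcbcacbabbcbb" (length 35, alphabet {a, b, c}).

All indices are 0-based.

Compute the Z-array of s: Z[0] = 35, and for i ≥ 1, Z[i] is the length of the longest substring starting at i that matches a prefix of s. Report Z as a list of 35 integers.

Z[0]=35
i=1: outside box; Z[1]=0
i=2: outside box; Z[2]=0
i=3: outside box; Z[3]=0
i=4: outside box; Z[4]=0
i=5: outside box; Z[5]=1 scan→box=[5,6)
i=6: outside box; Z[6]=0
i=7: outside box; Z[7]=1 scan→box=[7,8)
i=8: outside box; Z[8]=0
i=9: outside box; Z[9]=0
i=10: outside box; Z[10]=0
i=11: outside box; Z[11]=2 scan→box=[11,13)
i=12: min(r-i=1, Z[1]=0)=0; Z[12]=0
i=13: outside box; Z[13]=1 scan→box=[13,14)
i=14: outside box; Z[14]=0
i=15: outside box; Z[15]=2 scan→box=[15,17)
i=16: min(r-i=1, Z[1]=0)=0; Z[16]=0
i=17: outside box; Z[17]=0
i=18: outside box; Z[18]=0
i=19: outside box; Z[19]=1 scan→box=[19,20)
i=20: outside box; Z[20]=1 scan→box=[20,21)
i=21: outside box; Z[21]=3 scan→box=[21,24)
i=22: min(r-i=2, Z[1]=0)=0; Z[22]=0
i=23: min(r-i=1, Z[2]=0)=0; Z[23]=0
i=24: outside box; Z[24]=0
i=25: outside box; Z[25]=0
i=26: outside box; Z[26]=1 scan→box=[26,27)
i=27: outside box; Z[27]=0
i=28: outside box; Z[28]=0
i=29: outside box; Z[29]=2 scan→box=[29,31)
i=30: min(r-i=1, Z[1]=0)=0; Z[30]=0
i=31: outside box; Z[31]=0
i=32: outside box; Z[32]=0
i=33: outside box; Z[33]=0
i=34: outside box; Z[34]=0

[35, 0, 0, 0, 0, 1, 0, 1, 0, 0, 0, 2, 0, 1, 0, 2, 0, 0, 0, 1, 1, 3, 0, 0, 0, 0, 1, 0, 0, 2, 0, 0, 0, 0, 0]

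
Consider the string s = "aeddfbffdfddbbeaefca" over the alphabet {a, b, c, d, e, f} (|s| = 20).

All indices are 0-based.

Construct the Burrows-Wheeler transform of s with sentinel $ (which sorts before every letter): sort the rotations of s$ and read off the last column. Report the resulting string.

rank  rotation               last
    0  $aeddfbffdfddbbeaefca  a
    1  a$aeddfbffdfddbbeaefc  c
    2  aeddfbffdfddbbeaefca$  $
    3  aefca$aeddfbffdfddbbe  e
    4  bbeaefca$aeddfbffdfdd  d
    5  beaefca$aeddfbffdfddb  b
    6  bffdfddbbeaefca$aeddf  f
    7  ca$aeddfbffdfddbbeaef  f
    8  dbbeaefca$aeddfbffdfd  d
    9  ddbbeaefca$aeddfbffdf  f
   10  ddfbffdfddbbeaefca$ae  e
   11  dfbffdfddbbeaefca$aed  d
   12  dfddbbeaefca$aeddfbff  f
   13  eaefca$aeddfbffdfddbb  b
   14  eddfbffdfddbbeaefca$a  a
   15  efca$aeddfbffdfddbbea  a
   16  fbffdfddbbeaefca$aedd  d
   17  fca$aeddfbffdfddbbeae  e
   18  fddbbeaefca$aeddfbffd  d
   19  fdfddbbeaefca$aeddfbf  f
   20  ffdfddbbeaefca$aeddfb  b

ac$edbffdfedfbaadedfb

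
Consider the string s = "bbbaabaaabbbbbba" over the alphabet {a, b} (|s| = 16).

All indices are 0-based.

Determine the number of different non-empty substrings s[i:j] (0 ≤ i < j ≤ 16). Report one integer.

rank | idx | suffix
   0 |  15 | a
   1 |   6 | aaabbbbbba
   2 |   3 | aabaaabbbbbba
   3 |   7 | aabbbbbba
   4 |   4 | abaaabbbbbba
   5 |   8 | abbbbbba
   6 |  14 | ba
   7 |   5 | baaabbbbbba
   8 |   2 | baabaaabbbbbba
   9 |  13 | bba
  10 |   1 | bbaabaaabbbbbba
  11 |  12 | bbba
  12 |   0 | bbbaabaaabbbbbba
  13 |  11 | bbbba
  14 |  10 | bbbbba
  15 |   9 | bbbbbba

SA = [15, 6, 3, 7, 4, 8, 14, 5, 2, 13, 1, 12, 0, 11, 10, 9]
[i] adj suffixes → lcp
  [1] 15/6 → 1 ('a')
  [2] 6/3 → 2 ('aa')
  [3] 3/7 → 3 ('aab')
  [4] 7/4 → 1 ('a')
  [5] 4/8 → 2 ('ab')
  [6] 8/14 → 0 ('')
  [7] 14/5 → 2 ('ba')
  [8] 5/2 → 3 ('baa')
  [9] 2/13 → 1 ('b')
  [10] 13/1 → 3 ('bba')
  [11] 1/12 → 2 ('bb')
  [12] 12/0 → 4 ('bbba')
  [13] 0/11 → 3 ('bbb')
  [14] 11/10 → 4 ('bbbb')
  [15] 10/9 → 5 ('bbbbb')

n(n+1)/2 = 16·17/2 = 136
Σ LCP = 0 + 1 + 2 + 3 + 1 + 2 + 0 + 2 + 3 + 1 + 3 + 2 + 4 + 3 + 4 + 5 = 36
distinct = 136 − 36 = 100

100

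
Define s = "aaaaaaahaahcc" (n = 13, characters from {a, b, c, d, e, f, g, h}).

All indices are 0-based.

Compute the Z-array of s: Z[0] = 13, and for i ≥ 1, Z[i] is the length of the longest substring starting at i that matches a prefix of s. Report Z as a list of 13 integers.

Z[0]=13
i=1: outside box; Z[1]=6 scan→box=[1,7)
i=2: min(r-i=5, Z[1]=6)=5; Z[2]=5
i=3: min(r-i=4, Z[2]=5)=4; Z[3]=4
i=4: min(r-i=3, Z[3]=4)=3; Z[4]=3
i=5: min(r-i=2, Z[4]=3)=2; Z[5]=2
i=6: min(r-i=1, Z[5]=2)=1; Z[6]=1
i=7: outside box; Z[7]=0
i=8: outside box; Z[8]=2 scan→box=[8,10)
i=9: min(r-i=1, Z[1]=6)=1; Z[9]=1
i=10: outside box; Z[10]=0
i=11: outside box; Z[11]=0
i=12: outside box; Z[12]=0

[13, 6, 5, 4, 3, 2, 1, 0, 2, 1, 0, 0, 0]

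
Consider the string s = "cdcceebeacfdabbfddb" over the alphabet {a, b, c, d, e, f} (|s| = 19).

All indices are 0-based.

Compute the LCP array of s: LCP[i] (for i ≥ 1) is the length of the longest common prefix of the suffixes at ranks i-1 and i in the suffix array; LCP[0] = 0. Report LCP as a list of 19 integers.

[0, 1, 0, 1, 1, 1, 0, 1, 1, 1, 0, 1, 1, 1, 0, 1, 1, 0, 2]

rank→(start, suffix):
  0 → (12, 'abbfddb')
  1 → (8, 'acfdabbfddb')
  2 → (18, 'b')
  3 → (13, 'bbfddb')
  4 → (6, 'beacfdabbfddb')
  5 → (14, 'bfddb')
  6 → (2, 'cceebeacfdabbfddb')
  7 → (0, 'cdcceebeacfdabbfddb')
  8 → (3, 'ceebeacfdabbfddb')
  9 → (9, 'cfdabbfddb')
  10 → (11, 'dabbfddb')
  11 → (17, 'db')
  12 → (1, 'dcceebeacfdabbfddb')
  13 → (16, 'ddb')
  14 → (7, 'eacfdabbfddb')
  15 → (5, 'ebeacfdabbfddb')
  16 → (4, 'eebeacfdabbfddb')
  17 → (10, 'fdabbfddb')
  18 → (15, 'fddb')

SA = [12, 8, 18, 13, 6, 14, 2, 0, 3, 9, 11, 17, 1, 16, 7, 5, 4, 10, 15]
[i] adj suffixes → lcp
  [1] 12/8 → 1 ('a')
  [2] 8/18 → 0 ('')
  [3] 18/13 → 1 ('b')
  [4] 13/6 → 1 ('b')
  [5] 6/14 → 1 ('b')
  [6] 14/2 → 0 ('')
  [7] 2/0 → 1 ('c')
  [8] 0/3 → 1 ('c')
  [9] 3/9 → 1 ('c')
  [10] 9/11 → 0 ('')
  [11] 11/17 → 1 ('d')
  [12] 17/1 → 1 ('d')
  [13] 1/16 → 1 ('d')
  [14] 16/7 → 0 ('')
  [15] 7/5 → 1 ('e')
  [16] 5/4 → 1 ('e')
  [17] 4/10 → 0 ('')
  [18] 10/15 → 2 ('fd')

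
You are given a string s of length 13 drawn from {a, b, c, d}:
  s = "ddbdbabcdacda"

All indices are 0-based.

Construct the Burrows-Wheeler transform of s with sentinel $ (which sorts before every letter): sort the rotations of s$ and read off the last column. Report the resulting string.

rank  rotation        last
    0  $ddbdbabcdacda  a
    1  a$ddbdbabcdacd  d
    2  abcdacda$ddbdb  b
    3  acda$ddbdbabcd  d
    4  babcdacda$ddbd  d
    5  bcdacda$ddbdba  a
    6  bdbabcdacda$dd  d
    7  cda$ddbdbabcda  a
    8  cdacda$ddbdbab  b
    9  da$ddbdbabcdac  c
   10  dacda$ddbdbabc  c
   11  dbabcdacda$ddb  b
   12  dbdbabcdacda$d  d
   13  ddbdbabcdacda$  $

adbddadabccbd$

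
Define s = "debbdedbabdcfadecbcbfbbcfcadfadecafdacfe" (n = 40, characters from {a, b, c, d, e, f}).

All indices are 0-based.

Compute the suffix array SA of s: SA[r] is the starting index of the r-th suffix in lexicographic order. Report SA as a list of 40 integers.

rank | idx | suffix
   0 |   8 | abdcfadecbcbfbbcfcadfadecafdacfe
   1 |  36 | acfe
   2 |  29 | adecafdacfe
   3 |  13 | adecbcbfbbcfcadfadecafdacfe
   4 |  26 | adfadecafdacfe
   5 |  33 | afdacfe
   6 |   7 | babdcfadecbcbfbbcfcadfadecafdacfe
   7 |  21 | bbcfcadfadecafdacfe
   8 |   2 | bbdedbabdcfadecbcbfbbcfcadfadecafdacfe
   9 |  17 | bcbfbbcfcadfadecafdacfe
  10 |  22 | bcfcadfadecafdacfe
  11 |   9 | bdcfadecbcbfbbcfcadfadecafdacfe
  12 |   3 | bdedbabdcfadecbcbfbbcfcadfadecafdacfe
  13 |  19 | bfbbcfcadfadecafdacfe
  14 |  25 | cadfadecafdacfe
  15 |  32 | cafdacfe
  16 |  16 | cbcbfbbcfcadfadecafdacfe
  17 |  18 | cbfbbcfcadfadecafdacfe
  18 |  11 | cfadecbcbfbbcfcadfadecafdacfe
  19 |  23 | cfcadfadecafdacfe
  20 |  37 | cfe
  21 |  35 | dacfe
  22 |   6 | dbabdcfadecbcbfbbcfcadfadecafdacfe
  23 |  10 | dcfadecbcbfbbcfcadfadecafdacfe
  24 |   0 | debbdedbabdcfadecbcbfbbcfcadfadecafdacfe
  25 |  30 | decafdacfe
  26 |  14 | decbcbfbbcfcadfadecafdacfe
  27 |   4 | dedbabdcfadecbcbfbbcfcadfadecafdacfe
  28 |  27 | dfadecafdacfe
  29 |  39 | e
  30 |   1 | ebbdedbabdcfadecbcbfbbcfcadfadecafdacfe
  31 |  31 | ecafdacfe
  32 |  15 | ecbcbfbbcfcadfadecafdacfe
  33 |   5 | edbabdcfadecbcbfbbcfcadfadecafdacfe
  34 |  28 | fadecafdacfe
  35 |  12 | fadecbcbfbbcfcadfadecafdacfe
  36 |  20 | fbbcfcadfadecafdacfe
  37 |  24 | fcadfadecafdacfe
  38 |  34 | fdacfe
  39 |  38 | fe

[8, 36, 29, 13, 26, 33, 7, 21, 2, 17, 22, 9, 3, 19, 25, 32, 16, 18, 11, 23, 37, 35, 6, 10, 0, 30, 14, 4, 27, 39, 1, 31, 15, 5, 28, 12, 20, 24, 34, 38]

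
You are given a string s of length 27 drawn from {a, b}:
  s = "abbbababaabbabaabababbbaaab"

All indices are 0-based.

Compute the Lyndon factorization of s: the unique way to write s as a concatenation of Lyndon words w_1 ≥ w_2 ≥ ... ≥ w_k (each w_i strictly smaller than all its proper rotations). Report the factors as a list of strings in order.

emit factor 1: 'abbb' (i=0, period=4)
emit factor 2: 'ab' (i=4, period=2)
emit factor 3: 'ab' (i=6, period=2)
emit factor 4: 'aabbab' (i=8, period=6)
emit factor 5: 'aabababbb' (i=14, period=9)
emit factor 6: 'aaab' (i=23, period=4)

["abbb", "ab", "ab", "aabbab", "aabababbb", "aaab"]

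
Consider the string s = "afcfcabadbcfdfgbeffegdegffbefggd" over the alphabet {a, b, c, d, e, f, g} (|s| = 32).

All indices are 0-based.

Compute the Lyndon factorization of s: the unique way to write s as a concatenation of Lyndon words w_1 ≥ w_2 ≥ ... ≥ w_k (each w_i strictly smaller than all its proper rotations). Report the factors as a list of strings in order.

emit factor 1: 'afcfc' (i=0, period=5)
emit factor 2: 'abadbcfdfgbeffegdegffbefggd' (i=5, period=27)

["afcfc", "abadbcfdfgbeffegdegffbefggd"]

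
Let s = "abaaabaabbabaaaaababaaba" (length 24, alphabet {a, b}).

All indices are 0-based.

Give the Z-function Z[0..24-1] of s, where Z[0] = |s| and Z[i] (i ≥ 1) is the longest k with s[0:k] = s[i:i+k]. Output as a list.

[24, 0, 1, 1, 4, 0, 1, 2, 0, 0, 5, 0, 1, 1, 1, 1, 3, 0, 4, 0, 1, 3, 0, 1]

Z[0]=24
i=1: outside box; Z[1]=0
i=2: outside box; Z[2]=1 extend→box=[2,3)
i=3: outside box; Z[3]=1 extend→box=[3,4)
i=4: outside box; Z[4]=4 extend→box=[4,8)
i=5: min(r-i=3, Z[1]=0)=0; Z[5]=0
i=6: min(r-i=2, Z[2]=1)=1; Z[6]=1
i=7: min(r-i=1, Z[3]=1)=1; Z[7]=2 extend→box=[7,9)
i=8: min(r-i=1, Z[1]=0)=0; Z[8]=0
i=9: outside box; Z[9]=0
i=10: outside box; Z[10]=5 extend→box=[10,15)
i=11: min(r-i=4, Z[1]=0)=0; Z[11]=0
i=12: min(r-i=3, Z[2]=1)=1; Z[12]=1
i=13: min(r-i=2, Z[3]=1)=1; Z[13]=1
i=14: min(r-i=1, Z[4]=4)=1; Z[14]=1
i=15: outside box; Z[15]=1 extend→box=[15,16)
i=16: outside box; Z[16]=3 extend→box=[16,19)
i=17: min(r-i=2, Z[1]=0)=0; Z[17]=0
i=18: min(r-i=1, Z[2]=1)=1; Z[18]=4 extend→box=[18,22)
i=19: min(r-i=3, Z[1]=0)=0; Z[19]=0
i=20: min(r-i=2, Z[2]=1)=1; Z[20]=1
i=21: min(r-i=1, Z[3]=1)=1; Z[21]=3 extend→box=[21,24)
i=22: min(r-i=2, Z[1]=0)=0; Z[22]=0
i=23: min(r-i=1, Z[2]=1)=1; Z[23]=1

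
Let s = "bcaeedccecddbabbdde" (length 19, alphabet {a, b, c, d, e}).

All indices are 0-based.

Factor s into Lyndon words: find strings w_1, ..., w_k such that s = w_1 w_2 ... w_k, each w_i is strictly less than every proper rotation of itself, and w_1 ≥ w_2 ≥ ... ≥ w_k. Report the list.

["bc", "aeedccecddb", "abbdde"]

emit factor 1: 'bc' (i=0, period=2)
emit factor 2: 'aeedccecddb' (i=2, period=11)
emit factor 3: 'abbdde' (i=13, period=6)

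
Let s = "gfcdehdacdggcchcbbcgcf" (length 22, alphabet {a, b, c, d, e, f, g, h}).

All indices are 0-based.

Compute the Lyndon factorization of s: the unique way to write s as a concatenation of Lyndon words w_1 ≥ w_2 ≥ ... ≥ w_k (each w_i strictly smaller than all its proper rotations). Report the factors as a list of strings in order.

emit factor 1: 'g' (i=0, period=1)
emit factor 2: 'f' (i=1, period=1)
emit factor 3: 'cdehd' (i=2, period=5)
emit factor 4: 'acdggcchcbbcgcf' (i=7, period=15)

["g", "f", "cdehd", "acdggcchcbbcgcf"]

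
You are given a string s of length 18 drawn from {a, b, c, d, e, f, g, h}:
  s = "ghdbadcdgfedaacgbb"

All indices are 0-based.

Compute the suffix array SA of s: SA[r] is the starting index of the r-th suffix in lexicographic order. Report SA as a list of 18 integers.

sorted suffixes:
  #0 SA[0]=12  'aacgbb'
  #1 SA[1]=13  'acgbb'
  #2 SA[2]=4  'adcdgfedaacgbb'
  #3 SA[3]=17  'b'
  #4 SA[4]=3  'badcdgfedaacgbb'
  #5 SA[5]=16  'bb'
  #6 SA[6]=6  'cdgfedaacgbb'
  #7 SA[7]=14  'cgbb'
  #8 SA[8]=11  'daacgbb'
  #9 SA[9]=2  'dbadcdgfedaacgbb'
  #10 SA[10]=5  'dcdgfedaacgbb'
  #11 SA[11]=7  'dgfedaacgbb'
  #12 SA[12]=10  'edaacgbb'
  #13 SA[13]=9  'fedaacgbb'
  #14 SA[14]=15  'gbb'
  #15 SA[15]=8  'gfedaacgbb'
  #16 SA[16]=0  'ghdbadcdgfedaacgbb'
  #17 SA[17]=1  'hdbadcdgfedaacgbb'

[12, 13, 4, 17, 3, 16, 6, 14, 11, 2, 5, 7, 10, 9, 15, 8, 0, 1]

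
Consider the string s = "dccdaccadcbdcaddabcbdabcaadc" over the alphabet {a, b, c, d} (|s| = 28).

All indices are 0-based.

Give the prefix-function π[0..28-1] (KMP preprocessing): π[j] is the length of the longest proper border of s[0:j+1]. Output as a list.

[0, 0, 0, 1, 0, 0, 0, 0, 1, 2, 0, 1, 2, 0, 1, 1, 0, 0, 0, 0, 1, 0, 0, 0, 0, 0, 1, 2]

π[0] = 0
j=1 s[j]='c': π[1]=0 (border '')
j=2 s[j]='c': π[2]=0 (border '')
j=3 s[j]='d': π[3]=1 (border 'd')
j=4 s[j]='a': k: 1→0; π[4]=0 (border '')
j=5 s[j]='c': π[5]=0 (border '')
j=6 s[j]='c': π[6]=0 (border '')
j=7 s[j]='a': π[7]=0 (border '')
j=8 s[j]='d': π[8]=1 (border 'd')
j=9 s[j]='c': π[9]=2 (border 'dc')
j=10 s[j]='b': k: 2→0; π[10]=0 (border '')
j=11 s[j]='d': π[11]=1 (border 'd')
j=12 s[j]='c': π[12]=2 (border 'dc')
j=13 s[j]='a': k: 2→0; π[13]=0 (border '')
j=14 s[j]='d': π[14]=1 (border 'd')
j=15 s[j]='d': k: 1→0; π[15]=1 (border 'd')
j=16 s[j]='a': k: 1→0; π[16]=0 (border '')
j=17 s[j]='b': π[17]=0 (border '')
j=18 s[j]='c': π[18]=0 (border '')
j=19 s[j]='b': π[19]=0 (border '')
j=20 s[j]='d': π[20]=1 (border 'd')
j=21 s[j]='a': k: 1→0; π[21]=0 (border '')
j=22 s[j]='b': π[22]=0 (border '')
j=23 s[j]='c': π[23]=0 (border '')
j=24 s[j]='a': π[24]=0 (border '')
j=25 s[j]='a': π[25]=0 (border '')
j=26 s[j]='d': π[26]=1 (border 'd')
j=27 s[j]='c': π[27]=2 (border 'dc')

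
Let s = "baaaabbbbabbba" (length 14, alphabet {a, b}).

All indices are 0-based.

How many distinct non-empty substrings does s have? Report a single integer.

77

rank | idx | suffix
   0 |  13 | a
   1 |   1 | aaaabbbbabbba
   2 |   2 | aaabbbbabbba
   3 |   3 | aabbbbabbba
   4 |   9 | abbba
   5 |   4 | abbbbabbba
   6 |  12 | ba
   7 |   0 | baaaabbbbabbba
   8 |   8 | babbba
   9 |  11 | bba
  10 |   7 | bbabbba
  11 |  10 | bbba
  12 |   6 | bbbabbba
  13 |   5 | bbbbabbba

SA = [13, 1, 2, 3, 9, 4, 12, 0, 8, 11, 7, 10, 6, 5]
rank  pair      lcp
   1  s[13:],s[1:]  1  'a'
   2  s[1:],s[2:]  3  'aaa'
   3  s[2:],s[3:]  2  'aa'
   4  s[3:],s[9:]  1  'a'
   5  s[9:],s[4:]  4  'abbb'
   6  s[4:],s[12:]  0  ''
   7  s[12:],s[0:]  2  'ba'
   8  s[0:],s[8:]  2  'ba'
   9  s[8:],s[11:]  1  'b'
  10  s[11:],s[7:]  3  'bba'
  11  s[7:],s[10:]  2  'bb'
  12  s[10:],s[6:]  4  'bbba'
  13  s[6:],s[5:]  3  'bbb'

n(n+1)/2 = 14·15/2 = 105
Σ LCP = 0 + 1 + 3 + 2 + 1 + 4 + 0 + 2 + 2 + 1 + 3 + 2 + 4 + 3 = 28
distinct = 105 − 28 = 77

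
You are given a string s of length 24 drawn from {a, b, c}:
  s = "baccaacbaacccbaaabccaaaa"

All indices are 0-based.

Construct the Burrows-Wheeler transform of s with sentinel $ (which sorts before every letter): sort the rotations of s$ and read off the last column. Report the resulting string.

aaaacbacbaabacc$acccabaca

rank  rotation                   last
    0  $baccaacbaacccbaaabccaaaa  a
    1  a$baccaacbaacccbaaabccaaa  a
    2  aa$baccaacbaacccbaaabccaa  a
    3  aaa$baccaacbaacccbaaabcca  a
    4  aaaa$baccaacbaacccbaaabcc  c
    5  aaabccaaaa$baccaacbaacccb  b
    6  aabccaaaa$baccaacbaacccba  a
    7  aacbaacccbaaabccaaaa$bacc  c
    8  aacccbaaabccaaaa$baccaacb  b
    9  abccaaaa$baccaacbaacccbaa  a
   10  acbaacccbaaabccaaaa$bacca  a
   11  accaacbaacccbaaabccaaaa$b  b
   12  acccbaaabccaaaa$baccaacba  a
   13  baaabccaaaa$baccaacbaaccc  c
   14  baacccbaaabccaaaa$baccaac  c
   15  baccaacbaacccbaaabccaaaa$  $
   16  bccaaaa$baccaacbaacccbaaa  a
   17  caaaa$baccaacbaacccbaaabc  c
   18  caacbaacccbaaabccaaaa$bac  c
   19  cbaaabccaaaa$baccaacbaacc  c
   20  cbaacccbaaabccaaaa$baccaa  a
   21  ccaaaa$baccaacbaacccbaaab  b
   22  ccaacbaacccbaaabccaaaa$ba  a
   23  ccbaaabccaaaa$baccaacbaac  c
   24  cccbaaabccaaaa$baccaacbaa  a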